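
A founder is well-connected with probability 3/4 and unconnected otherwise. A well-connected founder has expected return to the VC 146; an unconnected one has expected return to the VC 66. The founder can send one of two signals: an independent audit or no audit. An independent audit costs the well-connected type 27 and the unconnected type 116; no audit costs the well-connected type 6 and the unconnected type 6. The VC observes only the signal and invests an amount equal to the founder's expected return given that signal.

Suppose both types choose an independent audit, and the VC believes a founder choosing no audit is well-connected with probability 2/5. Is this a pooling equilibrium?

No

At the pooled signal (audit) the VC holds the prior 3/4 and pays 3/4·146 + 1/4·66 = 126. Off-path (no audit) belief 2/5 gives 2/5·146 + 3/5·66 = 98.
Well-connected: audit gives 126 − 27 = 99; no audit gives 98 − 6 = 92. Stays. ✓
Unconnected: audit gives 126 − 116 = 10; no audit gives 98 − 6 = 92. Deviates. ✗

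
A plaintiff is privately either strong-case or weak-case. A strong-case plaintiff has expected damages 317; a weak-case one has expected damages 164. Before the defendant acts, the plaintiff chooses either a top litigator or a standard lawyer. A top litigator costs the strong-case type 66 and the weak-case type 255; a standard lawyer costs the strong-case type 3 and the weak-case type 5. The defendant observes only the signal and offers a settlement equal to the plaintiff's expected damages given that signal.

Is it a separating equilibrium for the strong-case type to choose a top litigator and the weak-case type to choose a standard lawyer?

Yes

If types separate, top litigator earns payment 317 and standard lawyer earns 164.
Strong-case: top litigator gives 317 − 66 = 251; standard lawyer gives 164 − 3 = 161. No deviation. ✓
Weak-case: standard lawyer gives 164 − 5 = 159; top litigator gives 317 − 255 = 62. No deviation. ✓
Both incentive constraints hold.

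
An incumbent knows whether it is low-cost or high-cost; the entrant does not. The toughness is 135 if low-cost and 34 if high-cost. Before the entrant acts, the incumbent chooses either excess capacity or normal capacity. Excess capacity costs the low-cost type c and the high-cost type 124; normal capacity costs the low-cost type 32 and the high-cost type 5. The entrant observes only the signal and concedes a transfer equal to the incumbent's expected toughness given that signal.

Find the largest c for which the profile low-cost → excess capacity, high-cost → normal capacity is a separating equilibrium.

133

Under separation: excess capacity → low-cost (pays 135); normal capacity → high-cost (pays 34).
High-cost: 34 − 5 = 29 ≥ 135 − 124 = 11. Holds regardless of c. ✓
Low-cost: 135 − c ≥ 34 − 32, so c ≤ 135 − 2 = 133.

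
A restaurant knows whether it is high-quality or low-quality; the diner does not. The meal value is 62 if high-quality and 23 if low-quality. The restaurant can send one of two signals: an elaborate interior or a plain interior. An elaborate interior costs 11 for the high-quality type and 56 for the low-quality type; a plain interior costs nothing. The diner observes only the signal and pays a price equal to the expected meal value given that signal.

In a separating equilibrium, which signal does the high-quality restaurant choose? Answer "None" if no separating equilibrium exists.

elaborate interior

Try high-quality → elaborate interior, low-quality → plain interior:
  If types separate, elaborate interior earns payment 62 and plain interior earns 23.
  High-quality: elaborate interior gives 62 − 11 = 51; plain interior gives 23 − 0 = 23. No deviation. ✓
  Low-quality: plain interior gives 23 − 0 = 23; elaborate interior gives 62 − 56 = 6. No deviation. ✓
Both hold — the high-quality type sends elaborate interior.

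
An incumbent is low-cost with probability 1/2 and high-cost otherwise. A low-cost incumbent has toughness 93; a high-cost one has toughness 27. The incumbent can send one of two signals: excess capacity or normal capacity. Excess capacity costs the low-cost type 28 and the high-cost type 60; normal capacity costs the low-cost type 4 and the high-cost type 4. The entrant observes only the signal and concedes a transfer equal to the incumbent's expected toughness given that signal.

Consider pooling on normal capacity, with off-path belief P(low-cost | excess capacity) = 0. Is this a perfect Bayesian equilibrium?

At the pooled signal (normal capacity) the entrant holds the prior 1/2 and pays 1/2·93 + 1/2·27 = 60. Off-path (excess capacity) belief 0 gives 0·93 + 1·27 = 27.
Low-cost: normal capacity gives 60 − 4 = 56; excess capacity gives 27 − 28 = -1. Stays. ✓
High-cost: normal capacity gives 60 − 4 = 56; excess capacity gives 27 − 60 = -33. Stays. ✓

Yes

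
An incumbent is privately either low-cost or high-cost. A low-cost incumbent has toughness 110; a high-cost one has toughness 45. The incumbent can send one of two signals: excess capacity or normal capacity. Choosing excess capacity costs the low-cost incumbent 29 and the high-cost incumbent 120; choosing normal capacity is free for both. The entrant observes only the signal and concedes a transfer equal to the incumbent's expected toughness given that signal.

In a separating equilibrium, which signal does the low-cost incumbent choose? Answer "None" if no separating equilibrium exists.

excess capacity

Try low-cost → excess capacity, high-cost → normal capacity:
  Under separation the entrant infers type exactly: excess capacity → low-cost (pays 110), normal capacity → high-cost (pays 45).
  Low-cost: excess capacity gives 110 − 29 = 81; normal capacity gives 45 − 0 = 45. No deviation. ✓
  High-cost: normal capacity gives 45 − 0 = 45; excess capacity gives 110 − 120 = -10. No deviation. ✓
Both hold — the low-cost type sends excess capacity.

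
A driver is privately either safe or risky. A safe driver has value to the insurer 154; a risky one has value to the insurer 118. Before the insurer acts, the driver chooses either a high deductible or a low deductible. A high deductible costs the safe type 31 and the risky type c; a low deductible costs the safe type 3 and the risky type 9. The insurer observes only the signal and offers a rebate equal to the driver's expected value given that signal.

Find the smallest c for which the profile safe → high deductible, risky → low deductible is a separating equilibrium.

Under separation: high deductible → safe (pays 154); low deductible → risky (pays 118).
Safe: 154 − 31 = 123 ≥ 118 − 3 = 115. Holds regardless of c. ✓
Risky: 118 − 9 ≥ 154 − c, so c ≥ 154 − 109 = 45.

45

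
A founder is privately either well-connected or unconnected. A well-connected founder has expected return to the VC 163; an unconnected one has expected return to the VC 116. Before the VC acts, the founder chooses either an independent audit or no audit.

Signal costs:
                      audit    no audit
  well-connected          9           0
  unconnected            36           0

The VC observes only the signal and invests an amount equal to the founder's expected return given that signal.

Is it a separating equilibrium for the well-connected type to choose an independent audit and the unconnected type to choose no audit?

If types separate, audit earns payment 163 and no audit earns 116.
Well-connected: audit gives 163 − 9 = 154; no audit gives 116 − 0 = 116. No deviation. ✓
Unconnected: no audit gives 116 − 0 = 116; audit gives 163 − 36 = 127. Would deviate. ✗

No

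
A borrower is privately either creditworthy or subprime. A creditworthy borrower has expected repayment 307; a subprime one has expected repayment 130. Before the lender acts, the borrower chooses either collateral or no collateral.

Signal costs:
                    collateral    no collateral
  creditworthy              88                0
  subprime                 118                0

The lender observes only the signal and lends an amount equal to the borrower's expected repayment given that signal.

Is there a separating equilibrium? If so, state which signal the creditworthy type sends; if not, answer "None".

Try creditworthy → collateral, subprime → no collateral:
  If types separate, collateral earns payment 307 and no collateral earns 130.
  Creditworthy: collateral gives 307 − 88 = 219; no collateral gives 130 − 0 = 130. No deviation. ✓
  Subprime: no collateral gives 130 − 0 = 130; collateral gives 307 − 118 = 189. Would deviate. ✗
Try creditworthy → no collateral, subprime → collateral:
  If types separate, no collateral earns payment 307 and collateral earns 130.
  Creditworthy: no collateral gives 307 − 0 = 307; collateral gives 130 − 88 = 42. No deviation. ✓
  Subprime: collateral gives 130 − 118 = 12; no collateral gives 307 − 0 = 307. Would deviate. ✗
Neither assignment is incentive-compatible.

None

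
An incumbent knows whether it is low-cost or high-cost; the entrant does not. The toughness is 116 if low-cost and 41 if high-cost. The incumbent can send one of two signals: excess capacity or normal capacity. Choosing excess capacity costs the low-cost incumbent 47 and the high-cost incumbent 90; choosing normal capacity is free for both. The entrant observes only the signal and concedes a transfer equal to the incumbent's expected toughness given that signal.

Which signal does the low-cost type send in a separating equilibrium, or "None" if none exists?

Try low-cost → excess capacity, high-cost → normal capacity:
  If types separate, excess capacity earns payment 116 and normal capacity earns 41.
  Low-cost: excess capacity gives 116 − 47 = 69; normal capacity gives 41 − 0 = 41. No deviation. ✓
  High-cost: normal capacity gives 41 − 0 = 41; excess capacity gives 116 − 90 = 26. No deviation. ✓
Both hold — the low-cost type sends excess capacity.

excess capacity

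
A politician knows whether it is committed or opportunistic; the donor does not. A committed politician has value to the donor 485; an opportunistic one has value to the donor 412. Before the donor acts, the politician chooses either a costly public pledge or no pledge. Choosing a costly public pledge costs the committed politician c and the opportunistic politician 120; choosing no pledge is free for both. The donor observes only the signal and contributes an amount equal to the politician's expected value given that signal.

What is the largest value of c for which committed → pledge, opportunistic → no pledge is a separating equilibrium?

73

Under separation: pledge → committed (pays 485); no pledge → opportunistic (pays 412).
Opportunistic: 412 − 0 = 412 ≥ 485 − 120 = 365. Holds regardless of c. ✓
Committed: 485 − c ≥ 412 − 0, so c ≤ 485 − 412 = 73.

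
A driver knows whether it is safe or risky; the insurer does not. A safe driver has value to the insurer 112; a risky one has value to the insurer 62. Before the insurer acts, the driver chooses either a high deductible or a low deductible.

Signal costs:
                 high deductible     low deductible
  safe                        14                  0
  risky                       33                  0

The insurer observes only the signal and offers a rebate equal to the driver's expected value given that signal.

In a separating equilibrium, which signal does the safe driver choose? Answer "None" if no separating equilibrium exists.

Try safe → high deductible, risky → low deductible:
  If types separate, high deductible earns payment 112 and low deductible earns 62.
  Safe: high deductible gives 112 − 14 = 98; low deductible gives 62 − 0 = 62. No deviation. ✓
  Risky: low deductible gives 62 − 0 = 62; high deductible gives 112 − 33 = 79. Would deviate. ✗
Try safe → low deductible, risky → high deductible:
  If types separate, low deductible earns payment 112 and high deductible earns 62.
  Safe: low deductible gives 112 − 0 = 112; high deductible gives 62 − 14 = 48. No deviation. ✓
  Risky: high deductible gives 62 − 33 = 29; low deductible gives 112 − 0 = 112. Would deviate. ✗
Neither assignment is incentive-compatible.

None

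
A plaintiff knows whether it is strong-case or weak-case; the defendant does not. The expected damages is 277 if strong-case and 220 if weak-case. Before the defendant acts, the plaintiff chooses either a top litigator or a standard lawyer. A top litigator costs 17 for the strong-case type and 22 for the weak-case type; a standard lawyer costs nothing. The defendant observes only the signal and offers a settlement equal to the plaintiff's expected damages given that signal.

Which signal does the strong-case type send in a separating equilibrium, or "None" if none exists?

Try strong-case → top litigator, weak-case → standard lawyer:
  If types separate, top litigator earns payment 277 and standard lawyer earns 220.
  Strong-case: top litigator gives 277 − 17 = 260; standard lawyer gives 220 − 0 = 220. No deviation. ✓
  Weak-case: standard lawyer gives 220 − 0 = 220; top litigator gives 277 − 22 = 255. Would deviate. ✗
Try strong-case → standard lawyer, weak-case → top litigator:
  If types separate, standard lawyer earns payment 277 and top litigator earns 220.
  Strong-case: standard lawyer gives 277 − 0 = 277; top litigator gives 220 − 17 = 203. No deviation. ✓
  Weak-case: top litigator gives 220 − 22 = 198; standard lawyer gives 277 − 0 = 277. Would deviate. ✗
Neither assignment is incentive-compatible.

None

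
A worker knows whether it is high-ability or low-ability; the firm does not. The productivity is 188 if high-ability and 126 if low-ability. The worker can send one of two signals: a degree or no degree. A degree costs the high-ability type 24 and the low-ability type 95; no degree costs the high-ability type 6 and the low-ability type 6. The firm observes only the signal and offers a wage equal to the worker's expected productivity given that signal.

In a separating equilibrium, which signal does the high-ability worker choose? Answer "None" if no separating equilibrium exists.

degree

Try high-ability → degree, low-ability → no degree:
  If types separate, degree earns payment 188 and no degree earns 126.
  High-ability: degree gives 188 − 24 = 164; no degree gives 126 − 6 = 120. No deviation. ✓
  Low-ability: no degree gives 126 − 6 = 120; degree gives 188 − 95 = 93. No deviation. ✓
Both hold — the high-ability type sends degree.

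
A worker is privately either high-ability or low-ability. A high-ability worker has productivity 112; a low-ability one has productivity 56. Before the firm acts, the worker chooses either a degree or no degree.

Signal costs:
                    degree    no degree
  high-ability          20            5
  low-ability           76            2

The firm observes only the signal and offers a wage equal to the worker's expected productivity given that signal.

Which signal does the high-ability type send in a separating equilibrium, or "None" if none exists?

Try high-ability → degree, low-ability → no degree:
  If types separate, degree earns payment 112 and no degree earns 56.
  High-ability: degree gives 112 − 20 = 92; no degree gives 56 − 5 = 51. No deviation. ✓
  Low-ability: no degree gives 56 − 2 = 54; degree gives 112 − 76 = 36. No deviation. ✓
Both hold — the high-ability type sends degree.

degree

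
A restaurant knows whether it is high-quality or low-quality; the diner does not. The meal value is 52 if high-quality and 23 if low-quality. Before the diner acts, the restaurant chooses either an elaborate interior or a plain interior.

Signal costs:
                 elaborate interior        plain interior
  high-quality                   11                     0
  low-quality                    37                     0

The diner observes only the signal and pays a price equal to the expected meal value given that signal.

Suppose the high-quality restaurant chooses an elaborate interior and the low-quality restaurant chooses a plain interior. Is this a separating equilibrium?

Yes

If types separate, elaborate interior earns payment 52 and plain interior earns 23.
High-quality: elaborate interior gives 52 − 11 = 41; plain interior gives 23 − 0 = 23. No deviation. ✓
Low-quality: plain interior gives 23 − 0 = 23; elaborate interior gives 52 − 37 = 15. No deviation. ✓
Neither type gains from mimicking the other.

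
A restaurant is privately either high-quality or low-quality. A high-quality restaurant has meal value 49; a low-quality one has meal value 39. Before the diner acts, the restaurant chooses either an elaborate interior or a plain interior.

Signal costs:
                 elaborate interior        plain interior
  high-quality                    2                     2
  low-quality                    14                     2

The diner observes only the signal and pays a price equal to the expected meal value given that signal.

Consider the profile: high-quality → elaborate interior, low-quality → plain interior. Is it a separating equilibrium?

If types separate, elaborate interior earns payment 49 and plain interior earns 39.
High-quality: elaborate interior gives 49 − 2 = 47; plain interior gives 39 − 2 = 37. No deviation. ✓
Low-quality: plain interior gives 39 − 2 = 37; elaborate interior gives 49 − 14 = 35. No deviation. ✓
Both incentive constraints hold.

Yes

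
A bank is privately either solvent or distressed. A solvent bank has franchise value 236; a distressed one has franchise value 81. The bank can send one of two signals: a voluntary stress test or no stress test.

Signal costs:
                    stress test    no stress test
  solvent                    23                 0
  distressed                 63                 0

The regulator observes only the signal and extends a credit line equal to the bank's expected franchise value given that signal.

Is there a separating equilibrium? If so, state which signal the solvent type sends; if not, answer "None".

None

Try solvent → stress test, distressed → no stress test:
  Under separation the regulator infers type exactly: stress test → solvent (pays 236), no stress test → distressed (pays 81).
  Solvent: stress test gives 236 − 23 = 213; no stress test gives 81 − 0 = 81. No deviation. ✓
  Distressed: no stress test gives 81 − 0 = 81; stress test gives 236 − 63 = 173. Would deviate. ✗
Try solvent → no stress test, distressed → stress test:
  Under separation the regulator infers type exactly: no stress test → solvent (pays 236), stress test → distressed (pays 81).
  Solvent: no stress test gives 236 − 0 = 236; stress test gives 81 − 23 = 58. No deviation. ✓
  Distressed: stress test gives 81 − 63 = 18; no stress test gives 236 − 0 = 236. Would deviate. ✗
Neither assignment is incentive-compatible.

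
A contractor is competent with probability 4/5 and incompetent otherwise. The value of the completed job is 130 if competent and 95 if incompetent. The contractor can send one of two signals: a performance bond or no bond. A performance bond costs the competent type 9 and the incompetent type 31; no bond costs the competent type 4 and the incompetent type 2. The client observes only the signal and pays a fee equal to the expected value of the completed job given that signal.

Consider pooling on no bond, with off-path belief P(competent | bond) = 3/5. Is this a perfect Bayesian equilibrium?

Yes

At the pooled signal (no bond) the client holds the prior 4/5 and pays 4/5·130 + 1/5·95 = 123. Off-path (bond) belief 3/5 gives 3/5·130 + 2/5·95 = 116.
Competent: no bond gives 123 − 4 = 119; bond gives 116 − 9 = 107. Stays. ✓
Incompetent: no bond gives 123 − 2 = 121; bond gives 116 − 31 = 85. Stays. ✓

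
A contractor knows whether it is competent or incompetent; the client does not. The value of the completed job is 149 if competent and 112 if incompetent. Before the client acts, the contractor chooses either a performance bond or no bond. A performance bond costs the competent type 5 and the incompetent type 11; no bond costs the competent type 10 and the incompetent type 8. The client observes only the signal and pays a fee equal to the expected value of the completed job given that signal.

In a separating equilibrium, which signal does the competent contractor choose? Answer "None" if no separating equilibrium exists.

Try competent → bond, incompetent → no bond:
  If types separate, bond earns payment 149 and no bond earns 112.
  Competent: bond gives 149 − 5 = 144; no bond gives 112 − 10 = 102. No deviation. ✓
  Incompetent: no bond gives 112 − 8 = 104; bond gives 149 − 11 = 138. Would deviate. ✗
Try competent → no bond, incompetent → bond:
  If types separate, no bond earns payment 149 and bond earns 112.
  Competent: no bond gives 149 − 10 = 139; bond gives 112 − 5 = 107. No deviation. ✓
  Incompetent: bond gives 112 − 11 = 101; no bond gives 149 − 8 = 141. Would deviate. ✗
Neither assignment is incentive-compatible.

None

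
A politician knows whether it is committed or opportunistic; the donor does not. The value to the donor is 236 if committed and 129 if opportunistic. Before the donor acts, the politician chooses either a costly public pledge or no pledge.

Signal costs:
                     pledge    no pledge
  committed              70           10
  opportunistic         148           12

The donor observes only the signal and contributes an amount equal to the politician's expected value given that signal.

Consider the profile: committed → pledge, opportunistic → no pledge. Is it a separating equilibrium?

If types separate, pledge earns payment 236 and no pledge earns 129.
Committed: pledge gives 236 − 70 = 166; no pledge gives 129 − 10 = 119. No deviation. ✓
Opportunistic: no pledge gives 129 − 12 = 117; pledge gives 236 − 148 = 88. No deviation. ✓
Neither type gains from mimicking the other.

Yes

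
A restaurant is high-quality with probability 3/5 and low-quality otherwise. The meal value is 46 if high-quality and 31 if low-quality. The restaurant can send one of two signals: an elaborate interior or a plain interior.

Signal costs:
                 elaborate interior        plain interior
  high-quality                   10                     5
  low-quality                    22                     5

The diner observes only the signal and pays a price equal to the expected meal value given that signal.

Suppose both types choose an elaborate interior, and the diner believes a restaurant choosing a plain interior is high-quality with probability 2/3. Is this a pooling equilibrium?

On the equilibrium path (elaborate interior) the diner holds the prior 3/5 and pays 3/5·46 + 2/5·31 = 40. Off-path (plain interior) belief 2/3 gives 2/3·46 + 1/3·31 = 41.
High-quality: elaborate interior gives 40 − 10 = 30; plain interior gives 41 − 5 = 36. Deviates. ✗
Low-quality: elaborate interior gives 40 − 22 = 18; plain interior gives 41 − 5 = 36. Deviates. ✗

No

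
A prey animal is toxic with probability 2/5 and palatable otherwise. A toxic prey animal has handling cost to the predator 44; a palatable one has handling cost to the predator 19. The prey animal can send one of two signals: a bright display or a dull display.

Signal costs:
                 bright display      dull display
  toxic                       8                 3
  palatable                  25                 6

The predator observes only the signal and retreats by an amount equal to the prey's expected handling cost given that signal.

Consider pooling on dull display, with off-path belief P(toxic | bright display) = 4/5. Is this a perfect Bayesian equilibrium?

On the equilibrium path (dull display) the predator holds the prior 2/5 and pays 2/5·44 + 3/5·19 = 29. Off-path (bright display) belief 4/5 gives 4/5·44 + 1/5·19 = 39.
Toxic: dull display gives 29 − 3 = 26; bright display gives 39 − 8 = 31. Deviates. ✗
Palatable: dull display gives 29 − 6 = 23; bright display gives 39 − 25 = 14. Stays. ✓

No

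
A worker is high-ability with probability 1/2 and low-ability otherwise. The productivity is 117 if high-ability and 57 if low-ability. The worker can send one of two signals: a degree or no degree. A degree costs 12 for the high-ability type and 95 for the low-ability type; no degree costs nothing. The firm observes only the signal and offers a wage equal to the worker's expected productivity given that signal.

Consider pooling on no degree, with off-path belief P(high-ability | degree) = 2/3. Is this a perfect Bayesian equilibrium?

Yes

At the pooled signal (no degree) the firm holds the prior 1/2 and pays 1/2·117 + 1/2·57 = 87. Off-path (degree) belief 2/3 gives 2/3·117 + 1/3·57 = 97.
High-ability: no degree gives 87 − 0 = 87; degree gives 97 − 12 = 85. Stays. ✓
Low-ability: no degree gives 87 − 0 = 87; degree gives 97 − 95 = 2. Stays. ✓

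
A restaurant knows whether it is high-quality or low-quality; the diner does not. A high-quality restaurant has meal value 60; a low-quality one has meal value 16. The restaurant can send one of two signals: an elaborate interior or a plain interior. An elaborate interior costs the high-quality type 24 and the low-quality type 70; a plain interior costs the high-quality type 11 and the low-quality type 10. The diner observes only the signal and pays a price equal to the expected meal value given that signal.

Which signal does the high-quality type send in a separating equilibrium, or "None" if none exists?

elaborate interior

Try high-quality → elaborate interior, low-quality → plain interior:
  If types separate, elaborate interior earns payment 60 and plain interior earns 16.
  High-quality: elaborate interior gives 60 − 24 = 36; plain interior gives 16 − 11 = 5. No deviation. ✓
  Low-quality: plain interior gives 16 − 10 = 6; elaborate interior gives 60 − 70 = -10. No deviation. ✓
Both hold — the high-quality type sends elaborate interior.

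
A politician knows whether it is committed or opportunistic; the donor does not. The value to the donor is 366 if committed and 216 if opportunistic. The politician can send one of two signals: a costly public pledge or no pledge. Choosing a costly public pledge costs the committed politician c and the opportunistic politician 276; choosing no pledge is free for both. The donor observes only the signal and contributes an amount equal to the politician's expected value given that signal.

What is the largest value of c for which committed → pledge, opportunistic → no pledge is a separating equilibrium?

Under separation: pledge → committed (pays 366); no pledge → opportunistic (pays 216).
Opportunistic: 216 − 0 = 216 ≥ 366 − 276 = 90. Holds regardless of c. ✓
Committed: 366 − c ≥ 216 − 0, so c ≤ 366 − 216 = 150.

150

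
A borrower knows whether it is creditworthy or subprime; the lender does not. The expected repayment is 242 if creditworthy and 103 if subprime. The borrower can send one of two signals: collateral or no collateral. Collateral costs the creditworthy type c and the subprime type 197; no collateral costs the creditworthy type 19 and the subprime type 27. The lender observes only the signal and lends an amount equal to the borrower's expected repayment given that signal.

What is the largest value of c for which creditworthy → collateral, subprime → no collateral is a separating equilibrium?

Under separation: collateral → creditworthy (pays 242); no collateral → subprime (pays 103).
Subprime: 103 − 27 = 76 ≥ 242 − 197 = 45. Holds regardless of c. ✓
Creditworthy: 242 − c ≥ 103 − 19, so c ≤ 242 − 84 = 158.

158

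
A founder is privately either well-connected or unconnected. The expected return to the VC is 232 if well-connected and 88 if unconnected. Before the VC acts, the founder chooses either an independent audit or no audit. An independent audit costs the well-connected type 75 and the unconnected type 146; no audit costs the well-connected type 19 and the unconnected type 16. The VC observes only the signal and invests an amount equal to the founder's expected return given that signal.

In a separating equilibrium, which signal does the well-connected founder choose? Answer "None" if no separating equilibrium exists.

None

Try well-connected → audit, unconnected → no audit:
  If types separate, audit earns payment 232 and no audit earns 88.
  Well-connected: audit gives 232 − 75 = 157; no audit gives 88 − 19 = 69. No deviation. ✓
  Unconnected: no audit gives 88 − 16 = 72; audit gives 232 − 146 = 86. Would deviate. ✗
Try well-connected → no audit, unconnected → audit:
  If types separate, no audit earns payment 232 and audit earns 88.
  Well-connected: no audit gives 232 − 19 = 213; audit gives 88 − 75 = 13. No deviation. ✓
  Unconnected: audit gives 88 − 146 = -58; no audit gives 232 − 16 = 216. Would deviate. ✗
Neither assignment is incentive-compatible.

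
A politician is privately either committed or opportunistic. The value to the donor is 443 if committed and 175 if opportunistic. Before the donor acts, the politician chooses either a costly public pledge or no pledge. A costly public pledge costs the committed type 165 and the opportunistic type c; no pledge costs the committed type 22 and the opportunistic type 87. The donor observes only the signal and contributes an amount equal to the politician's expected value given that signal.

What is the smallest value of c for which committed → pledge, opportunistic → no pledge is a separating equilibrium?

Under separation: pledge → committed (pays 443); no pledge → opportunistic (pays 175).
Committed: 443 − 165 = 278 ≥ 175 − 22 = 153. Holds regardless of c. ✓
Opportunistic: 175 − 87 ≥ 443 − c, so c ≥ 443 − 88 = 355.

355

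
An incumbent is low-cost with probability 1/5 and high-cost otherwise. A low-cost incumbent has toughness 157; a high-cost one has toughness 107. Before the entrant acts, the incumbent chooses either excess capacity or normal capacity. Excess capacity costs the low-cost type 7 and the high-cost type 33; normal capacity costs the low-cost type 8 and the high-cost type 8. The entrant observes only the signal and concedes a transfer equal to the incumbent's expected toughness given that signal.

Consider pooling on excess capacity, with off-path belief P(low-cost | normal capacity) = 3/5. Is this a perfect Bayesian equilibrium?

No

At the pooled signal (excess capacity) the entrant holds the prior 1/5 and pays 1/5·157 + 4/5·107 = 117. Off-path (normal capacity) belief 3/5 gives 3/5·157 + 2/5·107 = 137.
Low-cost: excess capacity gives 117 − 7 = 110; normal capacity gives 137 − 8 = 129. Deviates. ✗
High-cost: excess capacity gives 117 − 33 = 84; normal capacity gives 137 − 8 = 129. Deviates. ✗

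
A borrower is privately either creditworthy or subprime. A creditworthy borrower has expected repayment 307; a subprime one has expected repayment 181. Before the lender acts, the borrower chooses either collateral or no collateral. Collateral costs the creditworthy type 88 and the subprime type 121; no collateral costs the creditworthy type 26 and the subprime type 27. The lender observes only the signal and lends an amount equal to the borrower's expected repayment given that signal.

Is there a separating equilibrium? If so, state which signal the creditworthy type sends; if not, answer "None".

None

Try creditworthy → collateral, subprime → no collateral:
  Under separation the lender infers type exactly: collateral → creditworthy (pays 307), no collateral → subprime (pays 181).
  Creditworthy: collateral gives 307 − 88 = 219; no collateral gives 181 − 26 = 155. No deviation. ✓
  Subprime: no collateral gives 181 − 27 = 154; collateral gives 307 − 121 = 186. Would deviate. ✗
Try creditworthy → no collateral, subprime → collateral:
  Under separation the lender infers type exactly: no collateral → creditworthy (pays 307), collateral → subprime (pays 181).
  Creditworthy: no collateral gives 307 − 26 = 281; collateral gives 181 − 88 = 93. No deviation. ✓
  Subprime: collateral gives 181 − 121 = 60; no collateral gives 307 − 27 = 280. Would deviate. ✗
Neither assignment is incentive-compatible.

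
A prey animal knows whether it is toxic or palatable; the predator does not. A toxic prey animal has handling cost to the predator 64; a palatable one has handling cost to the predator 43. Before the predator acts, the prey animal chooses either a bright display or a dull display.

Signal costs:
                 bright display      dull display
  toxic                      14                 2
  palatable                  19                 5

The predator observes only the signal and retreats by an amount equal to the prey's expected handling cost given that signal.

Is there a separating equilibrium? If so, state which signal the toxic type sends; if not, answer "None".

None

Try toxic → bright display, palatable → dull display:
  Under separation the predator infers type exactly: bright display → toxic (pays 64), dull display → palatable (pays 43).
  Toxic: bright display gives 64 − 14 = 50; dull display gives 43 − 2 = 41. No deviation. ✓
  Palatable: dull display gives 43 − 5 = 38; bright display gives 64 − 19 = 45. Would deviate. ✗
Try toxic → dull display, palatable → bright display:
  Under separation the predator infers type exactly: dull display → toxic (pays 64), bright display → palatable (pays 43).
  Toxic: dull display gives 64 − 2 = 62; bright display gives 43 − 14 = 29. No deviation. ✓
  Palatable: bright display gives 43 − 19 = 24; dull display gives 64 − 5 = 59. Would deviate. ✗
Neither assignment is incentive-compatible.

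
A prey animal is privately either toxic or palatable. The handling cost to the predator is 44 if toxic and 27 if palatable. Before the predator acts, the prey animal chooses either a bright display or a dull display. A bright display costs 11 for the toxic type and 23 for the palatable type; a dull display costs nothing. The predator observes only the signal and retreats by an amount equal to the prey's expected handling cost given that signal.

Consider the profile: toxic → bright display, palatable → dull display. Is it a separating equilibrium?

Yes

Under separation the predator infers type exactly: bright display → toxic (pays 44), dull display → palatable (pays 27).
Toxic: bright display gives 44 − 11 = 33; dull display gives 27 − 0 = 27. No deviation. ✓
Palatable: dull display gives 27 − 0 = 27; bright display gives 44 − 23 = 21. No deviation. ✓
Both incentive constraints hold.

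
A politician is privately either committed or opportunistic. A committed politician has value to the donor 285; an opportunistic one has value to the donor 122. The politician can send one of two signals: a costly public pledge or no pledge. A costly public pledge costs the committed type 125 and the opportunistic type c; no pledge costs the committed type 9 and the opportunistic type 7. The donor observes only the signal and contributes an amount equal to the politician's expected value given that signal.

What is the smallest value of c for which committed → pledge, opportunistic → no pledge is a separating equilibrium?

170

Under separation: pledge → committed (pays 285); no pledge → opportunistic (pays 122).
Committed: 285 − 125 = 160 ≥ 122 − 9 = 113. Holds regardless of c. ✓
Opportunistic: 122 − 7 ≥ 285 − c, so c ≥ 285 − 115 = 170.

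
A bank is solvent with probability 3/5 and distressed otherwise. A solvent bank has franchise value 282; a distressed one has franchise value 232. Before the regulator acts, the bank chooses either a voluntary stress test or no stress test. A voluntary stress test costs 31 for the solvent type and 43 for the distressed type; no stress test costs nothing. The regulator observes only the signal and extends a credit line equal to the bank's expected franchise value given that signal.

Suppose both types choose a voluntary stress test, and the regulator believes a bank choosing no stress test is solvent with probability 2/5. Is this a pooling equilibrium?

At the pooled signal (stress test) the regulator holds the prior 3/5 and pays 3/5·282 + 2/5·232 = 262. Off-path (no stress test) belief 2/5 gives 2/5·282 + 3/5·232 = 252.
Solvent: stress test gives 262 − 31 = 231; no stress test gives 252 − 0 = 252. Deviates. ✗
Distressed: stress test gives 262 − 43 = 219; no stress test gives 252 − 0 = 252. Deviates. ✗

No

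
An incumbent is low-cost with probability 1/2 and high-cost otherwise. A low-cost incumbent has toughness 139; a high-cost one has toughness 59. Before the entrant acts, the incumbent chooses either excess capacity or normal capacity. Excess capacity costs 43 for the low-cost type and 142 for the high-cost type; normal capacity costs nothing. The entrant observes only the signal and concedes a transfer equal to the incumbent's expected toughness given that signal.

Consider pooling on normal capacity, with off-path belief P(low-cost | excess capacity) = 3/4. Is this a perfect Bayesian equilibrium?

At the pooled signal (normal capacity) the entrant holds the prior 1/2 and pays 1/2·139 + 1/2·59 = 99. Off-path (excess capacity) belief 3/4 gives 3/4·139 + 1/4·59 = 119.
Low-cost: normal capacity gives 99 − 0 = 99; excess capacity gives 119 − 43 = 76. Stays. ✓
High-cost: normal capacity gives 99 − 0 = 99; excess capacity gives 119 − 142 = -23. Stays. ✓

Yes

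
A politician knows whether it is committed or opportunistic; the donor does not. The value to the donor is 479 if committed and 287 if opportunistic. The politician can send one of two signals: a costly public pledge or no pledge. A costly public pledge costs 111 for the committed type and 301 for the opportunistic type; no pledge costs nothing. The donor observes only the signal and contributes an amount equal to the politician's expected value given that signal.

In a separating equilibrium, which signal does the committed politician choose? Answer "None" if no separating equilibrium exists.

pledge

Try committed → pledge, opportunistic → no pledge:
  If types separate, pledge earns payment 479 and no pledge earns 287.
  Committed: pledge gives 479 − 111 = 368; no pledge gives 287 − 0 = 287. No deviation. ✓
  Opportunistic: no pledge gives 287 − 0 = 287; pledge gives 479 − 301 = 178. No deviation. ✓
Both hold — the committed type sends pledge.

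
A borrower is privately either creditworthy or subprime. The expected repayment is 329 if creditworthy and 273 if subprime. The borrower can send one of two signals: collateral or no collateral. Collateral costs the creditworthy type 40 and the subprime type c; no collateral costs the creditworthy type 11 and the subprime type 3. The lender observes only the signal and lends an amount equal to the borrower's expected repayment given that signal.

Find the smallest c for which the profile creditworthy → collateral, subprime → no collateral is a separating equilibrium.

Under separation: collateral → creditworthy (pays 329); no collateral → subprime (pays 273).
Creditworthy: 329 − 40 = 289 ≥ 273 − 11 = 262. Holds regardless of c. ✓
Subprime: 273 − 3 ≥ 329 − c, so c ≥ 329 − 270 = 59.

59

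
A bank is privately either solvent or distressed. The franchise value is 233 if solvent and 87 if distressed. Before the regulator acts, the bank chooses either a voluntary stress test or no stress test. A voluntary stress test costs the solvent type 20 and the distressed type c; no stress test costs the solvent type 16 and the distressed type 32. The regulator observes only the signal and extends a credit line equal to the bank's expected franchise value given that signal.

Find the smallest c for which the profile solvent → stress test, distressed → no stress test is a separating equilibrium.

Under separation: stress test → solvent (pays 233); no stress test → distressed (pays 87).
Solvent: 233 − 20 = 213 ≥ 87 − 16 = 71. Holds regardless of c. ✓
Distressed: 87 − 32 ≥ 233 − c, so c ≥ 233 − 55 = 178.

178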